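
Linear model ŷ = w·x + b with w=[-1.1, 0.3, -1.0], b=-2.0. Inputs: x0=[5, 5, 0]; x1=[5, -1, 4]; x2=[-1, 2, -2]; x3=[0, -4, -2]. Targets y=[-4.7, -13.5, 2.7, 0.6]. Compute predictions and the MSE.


ŷ0 = (-1.1)·(5) + (0.3)·(5) + (-1.0)·(0) - 2.0 = -6.0
ŷ1 = (-1.1)·(5) + (0.3)·(-1) + (-1.0)·(4) - 2.0 = -11.8
ŷ2 = (-1.1)·(-1) + (0.3)·(2) + (-1.0)·(-2) - 2.0 = 1.7
ŷ3 = (-1.1)·(0) + (0.3)·(-4) + (-1.0)·(-2) - 2.0 = -1.2
errors² = [1.69, 2.89, 1.0, 3.24]
MSE = 8.8200/4 = 2.205

2.205


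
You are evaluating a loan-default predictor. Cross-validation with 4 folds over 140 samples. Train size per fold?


Fold size = 140/4 = 35
Training per fold = 140 - 35 = 105

105


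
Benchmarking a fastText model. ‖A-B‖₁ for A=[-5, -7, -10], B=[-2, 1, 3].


d = |-5+ 2| + |-7-1| + |-10-3|
  = 3 + 8 + 13
  = 24

24


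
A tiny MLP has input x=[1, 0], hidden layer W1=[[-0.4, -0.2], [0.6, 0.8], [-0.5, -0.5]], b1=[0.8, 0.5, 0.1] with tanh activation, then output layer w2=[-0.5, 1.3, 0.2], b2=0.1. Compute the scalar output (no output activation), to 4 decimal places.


z1[0] = (-0.4)·(1) + (-0.2)·(0) + 0.8 = 0.4
z1[1] = (0.6)·(1) + (0.8)·(0) + 0.5 = 1.1
z1[2] = (-0.5)·(1) + (-0.5)·(0) + 0.1 = -0.4
h = tanh(z1) = [0.3799, 0.8005, -0.3799]
output = (-0.5)·(0.3799) + (1.3)·(0.8005) + (0.2)·(-0.3799) + 0.1 = 0.8747

0.8747


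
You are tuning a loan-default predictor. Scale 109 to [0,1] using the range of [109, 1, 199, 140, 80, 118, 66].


min=1, max=199
(109-1)/(199-1) = 108/198 = 0.5455

0.5455


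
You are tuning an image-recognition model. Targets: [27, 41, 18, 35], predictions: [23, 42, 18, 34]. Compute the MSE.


Squared errors: (27-23)²=16, (41-42)²=1, (18-18)²=0, (35-34)²=1
Sum = 18
MSE = 18/4 = 9/2

9/2


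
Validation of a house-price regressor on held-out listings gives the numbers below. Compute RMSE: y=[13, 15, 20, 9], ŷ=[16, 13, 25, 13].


MSE = 54/4 = 13.5
RMSE = √(54/4) = 3.6742

3.6742


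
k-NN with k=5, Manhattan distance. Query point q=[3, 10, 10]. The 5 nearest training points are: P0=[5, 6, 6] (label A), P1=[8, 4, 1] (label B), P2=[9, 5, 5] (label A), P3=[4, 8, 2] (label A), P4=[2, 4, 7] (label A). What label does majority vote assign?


d(q,P0) = 10  (label A)
d(q,P1) = 20  (label B)
d(q,P2) = 16  (label A)
d(q,P3) = 11  (label A)
d(q,P4) = 10  (label A)
Votes: A=4, B=1
Majority → A

A


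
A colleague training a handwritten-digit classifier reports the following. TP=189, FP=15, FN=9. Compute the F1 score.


Precision = 189/204 = 0.9265
Recall = 189/198 = 0.9545
F1 = 2·P·R/(P+R) = 2·TP/(2·TP+FP+FN) = 378/(378+15+9) = 378/402 = 0.9403

0.9403


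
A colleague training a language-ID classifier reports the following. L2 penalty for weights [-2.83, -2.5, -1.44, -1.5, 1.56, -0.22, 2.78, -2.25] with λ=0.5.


‖w‖₂² = (-2.83)² + (-2.5)² + (-1.44)² + (-1.5)² + (1.56)² + (-0.22)² + (2.78)² + (-2.25)²
     = 8.0089 + 6.25 + 2.0736 + 2.25 + 2.4336 + 0.0484 + 7.7284 + 5.0625
     = 33.8554
λ·‖w‖₂² = 0.5·33.8554 = 16.9277

16.9277


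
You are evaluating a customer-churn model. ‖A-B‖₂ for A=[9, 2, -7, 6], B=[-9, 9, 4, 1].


d = √((9+ 9)² + (2-9)² + (-7-4)² + (6-1)²)
  = √(324 + 49 + 121 + 25)
  = √519 = 22.7816

22.7816


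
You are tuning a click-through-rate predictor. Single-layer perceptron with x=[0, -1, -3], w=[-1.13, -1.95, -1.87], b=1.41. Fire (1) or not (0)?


z = (0)·(-1.13) + (-1)·(-1.95) + (-3)·(-1.87) + 1.41
  = 8.97
step(z) = 1 (z≥0)

1


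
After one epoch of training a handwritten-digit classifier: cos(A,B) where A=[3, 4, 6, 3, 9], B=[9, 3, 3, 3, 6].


A·B = 3·9 + 4·3 + 6·3 + 3·3 + 9·6 = 120
‖A‖ = √151 = 12.2882, ‖B‖ = √144 = 12
cos = 120/(√151·√144) = 120/√21744 = 0.8138

0.8138


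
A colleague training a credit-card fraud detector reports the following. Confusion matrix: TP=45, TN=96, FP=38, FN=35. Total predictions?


Total = TP + TN + FP + FN
= 45 + 96 + 38 + 35
= 214
(Predicted positive: 83, predicted negative: 131)

214


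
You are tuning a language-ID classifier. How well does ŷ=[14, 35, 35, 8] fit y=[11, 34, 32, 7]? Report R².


ȳ = 21
SS_res = Σ(y-ŷ)² = 20
SS_tot = Σ(y-ȳ)² = 586
R² = 1 - SS_res/SS_tot = 1 - 0.0341 = 0.9659

0.9659


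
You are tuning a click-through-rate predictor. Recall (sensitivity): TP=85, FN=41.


Recall = TP/(TP+FN)
= 85/(85+41)
= 85/126 = 67.46%

67.46%


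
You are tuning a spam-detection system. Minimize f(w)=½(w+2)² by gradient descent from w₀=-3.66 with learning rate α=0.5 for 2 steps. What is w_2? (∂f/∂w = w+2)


step 1: grad = -3.66+2 = -1.66; w = -3.66 - 0.5·(-1.66) = -2.83
step 2: grad = -2.83+2 = -0.83; w = -2.83 - 0.5·(-0.83) = -2.415

-2.415


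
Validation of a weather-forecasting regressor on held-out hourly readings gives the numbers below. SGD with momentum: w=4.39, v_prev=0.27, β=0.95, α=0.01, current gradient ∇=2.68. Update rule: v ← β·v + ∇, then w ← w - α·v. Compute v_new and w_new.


v_new = 0.95·0.27 + 2.68 = 0.2565 + 2.68 = 2.9365
w_new = 4.39 - 0.01·2.9365 = 4.39 - 0.029365 = 4.360635

v_new=2.9365, w_new=4.360635


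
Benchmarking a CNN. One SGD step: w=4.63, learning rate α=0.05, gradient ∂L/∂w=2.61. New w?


w_new = w - α·∇
= 4.63 - 0.05·2.61
= 4.63 - 0.1305
= 4.4995

4.4995


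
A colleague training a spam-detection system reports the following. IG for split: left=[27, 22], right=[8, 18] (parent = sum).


Parent = [35, 40], H_parent = 0.9968
H_left = 0.9925 (n=49), H_right = 0.8905 (n=26)
H_children = (49/75)·0.9925 + (26/75)·0.8905 = 0.9571
IG = 0.9968 - 0.9571 = 0.0397

0.0397


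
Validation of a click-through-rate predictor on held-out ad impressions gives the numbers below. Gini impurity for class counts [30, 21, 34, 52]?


Probabilities: [30/137, 21/137, 34/137, 52/137] ≈ [0.219, 0.1533, 0.2482, 0.3796]
Σpᵢ² = (900 + 441 + 1156 + 2704)/137² = 5201/18769
Gini = 1 - Σpᵢ² = 1 - 5201/18769 = 0.7229

0.7229


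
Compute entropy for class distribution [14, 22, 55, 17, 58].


Probabilities: [14/166, 22/166, 55/166, 17/166, 58/166] ≈ [0.0843, 0.1325, 0.3313, 0.1024, 0.3494]
H = -((14/166)·log₂(14/166) + (22/166)·log₂(22/166) + (55/166)·log₂(55/166) + (17/166)·log₂(17/166) + (58/166)·log₂(58/166))
  = 2.0821 bits

2.0821 bits


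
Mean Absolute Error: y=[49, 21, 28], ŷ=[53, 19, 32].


Absolute errors: |49-53|=4, |21-19|=2, |28-32|=4
Sum = 10
MAE = 10/3 = 10/3

10/3


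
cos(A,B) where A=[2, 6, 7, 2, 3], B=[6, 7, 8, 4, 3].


A·B = 2·6 + 6·7 + 7·8 + 2·4 + 3·3 = 127
‖A‖ = √102 = 10.0995, ‖B‖ = √174 = 13.1909
cos = 127/(√102·√174) = 127/√17748 = 0.9533

0.9533


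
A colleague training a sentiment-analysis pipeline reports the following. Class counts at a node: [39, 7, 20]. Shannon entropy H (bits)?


Probabilities: [39/66, 7/66, 20/66] ≈ [0.5909, 0.1061, 0.303]
H = -((39/66)·log₂(39/66) + (7/66)·log₂(7/66) + (20/66)·log₂(20/66))
  = 1.3138 bits

1.3138 bits


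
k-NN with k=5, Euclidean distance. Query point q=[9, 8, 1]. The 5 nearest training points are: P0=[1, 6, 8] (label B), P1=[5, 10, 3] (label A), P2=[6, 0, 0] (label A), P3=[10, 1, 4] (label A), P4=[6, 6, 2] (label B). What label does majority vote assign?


d(q,P0) = 10.8167  (label B)
d(q,P1) = 4.899  (label A)
d(q,P2) = 8.6023  (label A)
d(q,P3) = 7.6811  (label A)
d(q,P4) = 3.7417  (label B)
Votes: A=3, B=2
Majority → A

A


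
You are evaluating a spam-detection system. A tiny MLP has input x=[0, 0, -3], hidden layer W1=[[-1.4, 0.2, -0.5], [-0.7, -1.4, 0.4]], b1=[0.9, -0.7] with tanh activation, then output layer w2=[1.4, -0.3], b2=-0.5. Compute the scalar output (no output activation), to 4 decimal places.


z1[0] = (-1.4)·(0) + (0.2)·(0) + (-0.5)·(-3) + 0.9 = 2.4
z1[1] = (-0.7)·(0) + (-1.4)·(0) + (0.4)·(-3) - 0.7 = -1.9
h = tanh(z1) = [0.9837, -0.9562]
output = (1.4)·(0.9837) + (-0.3)·(-0.9562) - 0.5 = 1.164

1.164


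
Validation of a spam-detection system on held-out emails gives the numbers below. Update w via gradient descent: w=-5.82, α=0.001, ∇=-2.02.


w_new = w - α·∇
= -5.82 - 0.001·-2.02
= -5.82 + 0.00202
= -5.81798

-5.81798


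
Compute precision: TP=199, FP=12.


Precision = TP/(TP+FP)
= 199/(199+12)
= 199/211 = 94.31%

94.31%


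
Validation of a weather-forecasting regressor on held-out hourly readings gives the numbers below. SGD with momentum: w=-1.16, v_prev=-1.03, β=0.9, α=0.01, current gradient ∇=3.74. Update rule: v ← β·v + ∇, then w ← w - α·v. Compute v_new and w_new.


v_new = 0.9·-1.03 + 3.74 = -0.927 + 3.74 = 2.813
w_new = -1.16 - 0.01·2.813 = -1.16 - 0.02813 = -1.18813

v_new=2.813, w_new=-1.18813


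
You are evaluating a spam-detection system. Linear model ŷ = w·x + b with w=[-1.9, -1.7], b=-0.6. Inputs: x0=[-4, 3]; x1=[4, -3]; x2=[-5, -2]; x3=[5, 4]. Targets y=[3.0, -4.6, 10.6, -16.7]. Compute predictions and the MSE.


ŷ0 = (-1.9)·(-4) + (-1.7)·(3) - 0.6 = 1.9
ŷ1 = (-1.9)·(4) + (-1.7)·(-3) - 0.6 = -3.1
ŷ2 = (-1.9)·(-5) + (-1.7)·(-2) - 0.6 = 12.3
ŷ3 = (-1.9)·(5) + (-1.7)·(4) - 0.6 = -16.9
errors² = [1.21, 2.25, 2.89, 0.04]
MSE = 6.3900/4 = 1.5975

1.5975


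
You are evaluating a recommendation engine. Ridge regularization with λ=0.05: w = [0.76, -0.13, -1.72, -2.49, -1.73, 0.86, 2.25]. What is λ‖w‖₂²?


‖w‖₂² = (0.76)² + (-0.13)² + (-1.72)² + (-2.49)² + (-1.73)² + (0.86)² + (2.25)²
     = 0.5776 + 0.0169 + 2.9584 + 6.2001 + 2.9929 + 0.7396 + 5.0625
     = 18.548
λ·‖w‖₂² = 0.05·18.548 = 0.9274

0.9274


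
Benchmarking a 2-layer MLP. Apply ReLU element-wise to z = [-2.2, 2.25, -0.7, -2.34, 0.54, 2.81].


ReLU(-2.2) = max(0, -2.2) = 0.0
ReLU(2.25) = max(0, 2.25) = 2.25
ReLU(-0.7) = max(0, -0.7) = 0.0
ReLU(-2.34) = max(0, -2.34) = 0.0
ReLU(0.54) = max(0, 0.54) = 0.54
ReLU(2.81) = max(0, 2.81) = 2.81
result = [0.0, 2.25, 0.0, 0.0, 0.54, 2.81]

[0.0, 2.25, 0.0, 0.0, 0.54, 2.81]


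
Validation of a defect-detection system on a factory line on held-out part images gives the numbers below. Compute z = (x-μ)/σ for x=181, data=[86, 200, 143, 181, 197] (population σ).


μ = 161.4, σ = 42.814
z = (181 - 161.4)/42.814 = 0.4578

0.4578


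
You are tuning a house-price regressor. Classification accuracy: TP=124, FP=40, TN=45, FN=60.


Accuracy = (TP+TN)/(TP+TN+FP+FN)
= (124+45)/(269)
= 169/269 = 62.83%

62.83%


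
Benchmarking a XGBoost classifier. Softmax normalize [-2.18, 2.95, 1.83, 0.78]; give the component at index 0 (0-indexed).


Exponentials: e^-2.18=0.113, e^2.95=19.106, e^1.83=6.2339, e^0.78=2.1815
Sum = 27.6344
Softmax = [0.0041, 0.6914, 0.2256, 0.0789]
p[0] = 0.113/27.6344 = 0.0041

0.0041


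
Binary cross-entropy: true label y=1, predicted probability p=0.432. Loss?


BCE = -[y·ln(p) + (1-y)·ln(1-p)]
= -1·ln(0.432) - 0
= -ln(0.432) = 0.8393

0.8393


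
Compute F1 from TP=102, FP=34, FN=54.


Precision = 102/136 = 0.75
Recall = 102/156 = 0.6538
F1 = 2·P·R/(P+R) = 2·TP/(2·TP+FP+FN) = 204/(204+34+54) = 204/292 = 0.6986

0.6986


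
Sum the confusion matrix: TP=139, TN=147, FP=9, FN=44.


Total = TP + TN + FP + FN
= 139 + 147 + 9 + 44
= 339
(Predicted positive: 148, predicted negative: 191)

339


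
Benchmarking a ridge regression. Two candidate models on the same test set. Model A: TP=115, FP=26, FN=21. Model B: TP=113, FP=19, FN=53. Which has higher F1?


Model A: P=115/141=0.8156, R=115/136=0.8456, F1=2PR/(P+R)=2TP/(2TP+FP+FN)=230/277=0.8303
Model B: P=113/132=0.8561, R=113/166=0.6807, F1=2PR/(P+R)=2TP/(2TP+FP+FN)=226/298=0.7584
0.8303 > 0.7584 → Model A

Model A


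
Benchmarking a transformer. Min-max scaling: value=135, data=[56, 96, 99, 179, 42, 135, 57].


min=42, max=179
(135-42)/(179-42) = 93/137 = 0.6788

0.6788


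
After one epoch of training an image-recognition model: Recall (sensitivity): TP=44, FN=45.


Recall = TP/(TP+FN)
= 44/(44+45)
= 44/89 = 49.44%

49.44%


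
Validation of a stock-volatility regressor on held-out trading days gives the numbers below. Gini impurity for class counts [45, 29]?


Probabilities: [45/74, 29/74] ≈ [0.6081, 0.3919]
Σpᵢ² = (2025 + 841)/74² = 2866/5476
Gini = 1 - Σpᵢ² = 1 - 2866/5476 = 0.4766

0.4766


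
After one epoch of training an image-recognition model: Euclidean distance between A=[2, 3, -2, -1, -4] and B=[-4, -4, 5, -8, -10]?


d = √((2+ 4)² + (3+ 4)² + (-2-5)² + (-1+ 8)² + (-4+ 10)²)
  = √(36 + 49 + 49 + 49 + 36)
  = √219 = 14.7986

14.7986


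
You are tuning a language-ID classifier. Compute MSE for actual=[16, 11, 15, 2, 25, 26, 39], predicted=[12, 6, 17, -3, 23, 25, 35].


Squared errors: (16-12)²=16, (11-6)²=25, (15-17)²=4, (2+ 3)²=25, (25-23)²=4, (26-25)²=1, (39-35)²=16
Sum = 91
MSE = 91/7 = 13

13


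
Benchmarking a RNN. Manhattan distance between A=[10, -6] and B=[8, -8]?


d = |10-8| + |-6+ 8|
  = 2 + 2
  = 4

4


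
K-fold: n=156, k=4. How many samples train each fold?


Fold size = 156/4 = 39
Training per fold = 156 - 39 = 117

117


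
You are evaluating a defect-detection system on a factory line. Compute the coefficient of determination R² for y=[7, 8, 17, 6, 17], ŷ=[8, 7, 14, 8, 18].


ȳ = 11
SS_res = Σ(y-ŷ)² = 16
SS_tot = Σ(y-ȳ)² = 122
R² = 1 - SS_res/SS_tot = 1 - 0.1311 = 0.8689

0.8689


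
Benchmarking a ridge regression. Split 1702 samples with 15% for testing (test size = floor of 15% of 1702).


Test = ⌊1702·15/100⌋ = 255
Train = 1702 - 255 = 1447

Train: 1447, Test: 255


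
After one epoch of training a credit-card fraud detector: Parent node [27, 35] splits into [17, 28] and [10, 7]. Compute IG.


Parent = [27, 35], H_parent = 0.988
H_left = 0.9565 (n=45), H_right = 0.9774 (n=17)
H_children = (45/62)·0.9565 + (17/62)·0.9774 = 0.9622
IG = 0.988 - 0.9622 = 0.0258

0.0258


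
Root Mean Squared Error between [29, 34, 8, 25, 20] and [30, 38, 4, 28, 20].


MSE = 42/5 = 8.4
RMSE = √(42/5) = 2.8983

2.8983


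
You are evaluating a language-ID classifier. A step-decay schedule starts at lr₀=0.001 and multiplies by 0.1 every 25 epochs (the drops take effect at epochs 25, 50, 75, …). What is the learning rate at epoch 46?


n_drops = ⌊46/25⌋ = 1
lr = 0.001·0.1^1 = 0.001·0.1 = 0.0001

0.0001


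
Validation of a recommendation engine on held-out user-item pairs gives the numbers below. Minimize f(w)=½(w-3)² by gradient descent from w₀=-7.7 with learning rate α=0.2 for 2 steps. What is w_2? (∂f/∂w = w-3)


step 1: grad = -7.7-3 = -10.7; w = -7.7 - 0.2·(-10.7) = -5.56
step 2: grad = -5.56-3 = -8.56; w = -5.56 - 0.2·(-8.56) = -3.848

-3.848


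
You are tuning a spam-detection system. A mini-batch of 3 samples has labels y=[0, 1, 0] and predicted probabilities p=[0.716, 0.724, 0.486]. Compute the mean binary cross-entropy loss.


L[0] = -ln(1-0.716) = -ln(0.284) = 1.2588
L[1] = -ln(0.724) = 0.323
L[2] = -ln(1-0.486) = -ln(0.514) = 0.6655
mean = (1.2588 + 0.323 + 0.6655)/3 = 0.7491

0.7491


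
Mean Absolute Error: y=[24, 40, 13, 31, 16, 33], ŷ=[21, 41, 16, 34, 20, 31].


Absolute errors: |24-21|=3, |40-41|=1, |13-16|=3, |31-34|=3, |16-20|=4, |33-31|=2
Sum = 16
MAE = 16/6 = 8/3

8/3


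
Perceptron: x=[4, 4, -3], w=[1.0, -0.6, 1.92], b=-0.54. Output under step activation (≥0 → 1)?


z = (4)·(1.0) + (4)·(-0.6) + (-3)·(1.92) - 0.54
  = -4.7
step(z) = 0 (z<0)

0


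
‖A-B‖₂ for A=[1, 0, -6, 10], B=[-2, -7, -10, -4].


d = √((1+ 2)² + (0+ 7)² + (-6+ 10)² + (10+ 4)²)
  = √(9 + 49 + 16 + 196)
  = √270 = 16.4317

16.4317


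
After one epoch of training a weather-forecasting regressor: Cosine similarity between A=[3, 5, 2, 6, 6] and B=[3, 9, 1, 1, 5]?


A·B = 3·3 + 5·9 + 2·1 + 6·1 + 6·5 = 92
‖A‖ = √110 = 10.4881, ‖B‖ = √117 = 10.8167
cos = 92/(√110·√117) = 92/√12870 = 0.811

0.811


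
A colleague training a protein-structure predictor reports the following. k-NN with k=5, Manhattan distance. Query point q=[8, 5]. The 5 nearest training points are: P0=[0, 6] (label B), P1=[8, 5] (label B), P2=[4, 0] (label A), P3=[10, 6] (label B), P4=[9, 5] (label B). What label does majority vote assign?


d(q,P0) = 9  (label B)
d(q,P1) = 0  (label B)
d(q,P2) = 9  (label A)
d(q,P3) = 3  (label B)
d(q,P4) = 1  (label B)
Votes: A=1, B=4
Majority → B

B


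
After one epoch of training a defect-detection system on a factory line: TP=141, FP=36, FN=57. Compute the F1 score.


Precision = 141/177 = 0.7966
Recall = 141/198 = 0.7121
F1 = 2·P·R/(P+R) = 2·TP/(2·TP+FP+FN) = 282/(282+36+57) = 282/375 = 0.752

0.752


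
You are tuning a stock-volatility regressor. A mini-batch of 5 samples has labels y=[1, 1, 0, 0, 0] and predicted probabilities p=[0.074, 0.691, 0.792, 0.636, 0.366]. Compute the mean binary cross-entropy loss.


L[0] = -ln(0.074) = 2.6037
L[1] = -ln(0.691) = 0.3696
L[2] = -ln(1-0.792) = -ln(0.208) = 1.5702
L[3] = -ln(1-0.636) = -ln(0.364) = 1.0106
L[4] = -ln(1-0.366) = -ln(0.634) = 0.4557
mean = (2.6037 + 0.3696 + 1.5702 + 1.0106 + 0.4557)/5 = 1.202

1.202


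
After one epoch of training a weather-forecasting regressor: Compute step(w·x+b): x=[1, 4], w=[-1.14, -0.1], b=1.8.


z = (1)·(-1.14) + (4)·(-0.1) + 1.8
  = 0.26
step(z) = 1 (z≥0)

1


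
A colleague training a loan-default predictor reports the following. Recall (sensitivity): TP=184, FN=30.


Recall = TP/(TP+FN)
= 184/(184+30)
= 184/214 = 85.98%

85.98%


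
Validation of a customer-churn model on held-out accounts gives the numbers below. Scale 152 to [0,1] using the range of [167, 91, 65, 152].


min=65, max=167
(152-65)/(167-65) = 87/102 = 0.8529

0.8529


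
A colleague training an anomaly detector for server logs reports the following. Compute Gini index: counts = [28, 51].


Probabilities: [28/79, 51/79] ≈ [0.3544, 0.6456]
Σpᵢ² = (784 + 2601)/79² = 3385/6241
Gini = 1 - Σpᵢ² = 1 - 3385/6241 = 0.4576

0.4576


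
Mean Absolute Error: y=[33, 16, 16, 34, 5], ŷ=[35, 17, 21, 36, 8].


Absolute errors: |33-35|=2, |16-17|=1, |16-21|=5, |34-36|=2, |5-8|=3
Sum = 13
MAE = 13/5 = 13/5

13/5


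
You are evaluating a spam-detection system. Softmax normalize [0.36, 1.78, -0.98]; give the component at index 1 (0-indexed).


Exponentials: e^0.36=1.4333, e^1.78=5.9299, e^-0.98=0.3753
Sum = 7.7385
Softmax = [0.1852, 0.7663, 0.0485]
p[1] = 5.9299/7.7385 = 0.7663

0.7663


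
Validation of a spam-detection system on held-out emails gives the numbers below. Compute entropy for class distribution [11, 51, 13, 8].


Probabilities: [11/83, 51/83, 13/83, 8/83] ≈ [0.1325, 0.6145, 0.1566, 0.0964]
H = -((11/83)·log₂(11/83) + (51/83)·log₂(51/83) + (13/83)·log₂(13/83) + (8/83)·log₂(8/83))
  = 1.5624 bits

1.5624 bits


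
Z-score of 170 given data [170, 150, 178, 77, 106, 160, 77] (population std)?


μ = 131.1429, σ = 40.3358
z = (170 - 131.1429)/40.3358 = 0.9633

0.9633


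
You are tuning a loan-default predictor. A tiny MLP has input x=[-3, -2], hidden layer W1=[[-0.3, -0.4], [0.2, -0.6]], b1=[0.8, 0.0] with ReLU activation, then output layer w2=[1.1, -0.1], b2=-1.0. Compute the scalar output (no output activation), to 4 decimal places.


z1[0] = (-0.3)·(-3) + (-0.4)·(-2) + 0.8 = 2.5
z1[1] = (0.2)·(-3) + (-0.6)·(-2) + 0.0 = 0.6
h = ReLU(z1) = [2.5, 0.6]
output = (1.1)·(2.5) + (-0.1)·(0.6) - 1.0 = 1.69

1.69


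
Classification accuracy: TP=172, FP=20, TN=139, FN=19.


Accuracy = (TP+TN)/(TP+TN+FP+FN)
= (172+139)/(350)
= 311/350 = 88.86%

88.86%


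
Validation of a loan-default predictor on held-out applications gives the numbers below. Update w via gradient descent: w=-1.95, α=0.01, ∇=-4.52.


w_new = w - α·∇
= -1.95 - 0.01·-4.52
= -1.95 + 0.0452
= -1.9048

-1.9048


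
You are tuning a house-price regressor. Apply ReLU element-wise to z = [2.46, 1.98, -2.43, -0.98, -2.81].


ReLU(2.46) = max(0, 2.46) = 2.46
ReLU(1.98) = max(0, 1.98) = 1.98
ReLU(-2.43) = max(0, -2.43) = 0.0
ReLU(-0.98) = max(0, -0.98) = 0.0
ReLU(-2.81) = max(0, -2.81) = 0.0
result = [2.46, 1.98, 0.0, 0.0, 0.0]

[2.46, 1.98, 0.0, 0.0, 0.0]


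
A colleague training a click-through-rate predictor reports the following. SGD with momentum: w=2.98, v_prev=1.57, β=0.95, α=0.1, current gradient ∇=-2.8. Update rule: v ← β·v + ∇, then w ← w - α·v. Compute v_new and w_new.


v_new = 0.95·1.57 - 2.8 = 1.4915 - 2.8 = -1.3085
w_new = 2.98 - 0.1·-1.3085 = 2.98 + 0.13085 = 3.11085

v_new=-1.3085, w_new=3.11085


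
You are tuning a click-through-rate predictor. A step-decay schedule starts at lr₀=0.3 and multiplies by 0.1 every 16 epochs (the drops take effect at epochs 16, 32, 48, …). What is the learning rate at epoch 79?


n_drops = ⌊79/16⌋ = 4
lr = 0.3·0.1^4 = 0.3·0.0001 = 0.00003

0.00003


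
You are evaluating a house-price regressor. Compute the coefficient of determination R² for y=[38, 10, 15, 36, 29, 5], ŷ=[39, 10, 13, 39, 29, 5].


ȳ = 22.1667
SS_res = Σ(y-ŷ)² = 14
SS_tot = Σ(y-ȳ)² = 982.83
R² = 1 - SS_res/SS_tot = 1 - 0.0142 = 0.9858

0.9858


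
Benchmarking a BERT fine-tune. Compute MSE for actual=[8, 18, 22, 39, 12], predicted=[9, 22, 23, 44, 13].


Squared errors: (8-9)²=1, (18-22)²=16, (22-23)²=1, (39-44)²=25, (12-13)²=1
Sum = 44
MSE = 44/5 = 44/5

44/5


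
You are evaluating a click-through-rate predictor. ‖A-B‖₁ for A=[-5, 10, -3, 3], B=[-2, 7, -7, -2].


d = |-5+ 2| + |10-7| + |-3+ 7| + |3+ 2|
  = 3 + 3 + 4 + 5
  = 15

15


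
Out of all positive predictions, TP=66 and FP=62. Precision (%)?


Precision = TP/(TP+FP)
= 66/(66+62)
= 66/128 = 51.56%

51.56%


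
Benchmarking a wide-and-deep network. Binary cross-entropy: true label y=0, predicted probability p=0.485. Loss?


BCE = -[y·ln(p) + (1-y)·ln(1-p)]
= -0 - 1·ln(1-0.485)
= -ln(0.515) = 0.6636

0.6636


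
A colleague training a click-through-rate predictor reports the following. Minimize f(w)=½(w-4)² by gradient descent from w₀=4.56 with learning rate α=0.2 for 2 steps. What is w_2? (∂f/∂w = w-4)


step 1: grad = 4.56-4 = 0.56; w = 4.56 - 0.2·(0.56) = 4.448
step 2: grad = 4.448-4 = 0.448; w = 4.448 - 0.2·(0.448) = 4.3584

4.3584


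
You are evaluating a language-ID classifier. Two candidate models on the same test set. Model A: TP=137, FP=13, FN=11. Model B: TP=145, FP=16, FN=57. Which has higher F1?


Model A: P=137/150=0.9133, R=137/148=0.9257, F1=2PR/(P+R)=2TP/(2TP+FP+FN)=274/298=0.9195
Model B: P=145/161=0.9006, R=145/202=0.7178, F1=2PR/(P+R)=2TP/(2TP+FP+FN)=290/363=0.7989
0.9195 > 0.7989 → Model A

Model A


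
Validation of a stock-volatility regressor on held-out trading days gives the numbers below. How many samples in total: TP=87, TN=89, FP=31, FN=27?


Total = TP + TN + FP + FN
= 87 + 89 + 31 + 27
= 234
(Predicted positive: 118, predicted negative: 116)

234


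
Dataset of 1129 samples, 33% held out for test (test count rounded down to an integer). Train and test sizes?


Test = ⌊1129·33/100⌋ = 372
Train = 1129 - 372 = 757

Train: 757, Test: 372


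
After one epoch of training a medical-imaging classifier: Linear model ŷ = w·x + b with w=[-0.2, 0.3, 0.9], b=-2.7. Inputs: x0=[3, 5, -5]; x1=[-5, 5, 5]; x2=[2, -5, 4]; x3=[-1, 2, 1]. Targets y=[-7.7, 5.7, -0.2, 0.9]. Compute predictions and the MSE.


ŷ0 = (-0.2)·(3) + (0.3)·(5) + (0.9)·(-5) - 2.7 = -6.3
ŷ1 = (-0.2)·(-5) + (0.3)·(5) + (0.9)·(5) - 2.7 = 4.3
ŷ2 = (-0.2)·(2) + (0.3)·(-5) + (0.9)·(4) - 2.7 = -1.0
ŷ3 = (-0.2)·(-1) + (0.3)·(2) + (0.9)·(1) - 2.7 = -1.0
errors² = [1.96, 1.96, 0.64, 3.61]
MSE = 8.1700/4 = 2.0425

2.0425


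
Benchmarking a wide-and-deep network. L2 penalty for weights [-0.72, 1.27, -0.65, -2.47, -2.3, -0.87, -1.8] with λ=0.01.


‖w‖₂² = (-0.72)² + (1.27)² + (-0.65)² + (-2.47)² + (-2.3)² + (-0.87)² + (-1.8)²
     = 0.5184 + 1.6129 + 0.4225 + 6.1009 + 5.29 + 0.7569 + 3.24
     = 17.9416
λ·‖w‖₂² = 0.01·17.9416 = 0.179416

0.179416


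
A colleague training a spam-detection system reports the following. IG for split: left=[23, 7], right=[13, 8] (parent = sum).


Parent = [36, 15], H_parent = 0.874
H_left = 0.7838 (n=30), H_right = 0.9587 (n=21)
H_children = (30/51)·0.7838 + (21/51)·0.9587 = 0.8558
IG = 0.874 - 0.8558 = 0.0182

0.0182


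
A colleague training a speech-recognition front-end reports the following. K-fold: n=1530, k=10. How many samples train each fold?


Fold size = 1530/10 = 153
Training per fold = 1530 - 153 = 1377

1377


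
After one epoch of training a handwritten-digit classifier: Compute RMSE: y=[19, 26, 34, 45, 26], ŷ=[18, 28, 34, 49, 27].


MSE = 22/5 = 4.4
RMSE = √(22/5) = 2.0976

2.0976


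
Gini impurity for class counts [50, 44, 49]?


Probabilities: [50/143, 44/143, 49/143] ≈ [0.3497, 0.3077, 0.3427]
Σpᵢ² = (2500 + 1936 + 2401)/143² = 6837/20449
Gini = 1 - Σpᵢ² = 1 - 6837/20449 = 0.6657

0.6657


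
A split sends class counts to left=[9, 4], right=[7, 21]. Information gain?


Parent = [16, 25], H_parent = 0.965
H_left = 0.8905 (n=13), H_right = 0.8113 (n=28)
H_children = (13/41)·0.8905 + (28/41)·0.8113 = 0.8364
IG = 0.965 - 0.8364 = 0.1286

0.1286


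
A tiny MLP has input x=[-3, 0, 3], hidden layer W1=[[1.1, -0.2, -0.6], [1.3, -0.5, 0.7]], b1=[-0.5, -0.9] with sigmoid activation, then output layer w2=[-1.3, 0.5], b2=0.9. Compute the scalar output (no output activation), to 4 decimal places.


z1[0] = (1.1)·(-3) + (-0.2)·(0) + (-0.6)·(3) - 0.5 = -5.6
z1[1] = (1.3)·(-3) + (-0.5)·(0) + (0.7)·(3) - 0.9 = -2.7
h = sigmoid(z1) = [0.0037, 0.063]
output = (-1.3)·(0.0037) + (0.5)·(0.063) + 0.9 = 0.9267

0.9267


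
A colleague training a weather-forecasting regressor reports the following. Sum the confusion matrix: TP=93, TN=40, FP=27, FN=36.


Total = TP + TN + FP + FN
= 93 + 40 + 27 + 36
= 196
(Predicted positive: 120, predicted negative: 76)

196


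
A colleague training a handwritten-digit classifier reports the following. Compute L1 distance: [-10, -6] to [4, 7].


d = |-10-4| + |-6-7|
  = 14 + 13
  = 27

27


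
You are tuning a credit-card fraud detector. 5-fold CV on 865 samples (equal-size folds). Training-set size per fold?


Fold size = 865/5 = 173
Training per fold = 865 - 173 = 692

692


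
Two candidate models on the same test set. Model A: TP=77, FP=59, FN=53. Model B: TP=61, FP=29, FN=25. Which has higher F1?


Model A: P=77/136=0.5662, R=77/130=0.5923, F1=2PR/(P+R)=2TP/(2TP+FP+FN)=154/266=0.5789
Model B: P=61/90=0.6778, R=61/86=0.7093, F1=2PR/(P+R)=2TP/(2TP+FP+FN)=122/176=0.6932
0.5789 < 0.6932 → Model B

Model B


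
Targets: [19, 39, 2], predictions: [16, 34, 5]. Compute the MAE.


Absolute errors: |19-16|=3, |39-34|=5, |2-5|=3
Sum = 11
MAE = 11/3 = 11/3

11/3


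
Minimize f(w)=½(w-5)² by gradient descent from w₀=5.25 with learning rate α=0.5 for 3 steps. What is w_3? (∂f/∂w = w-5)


step 1: grad = 5.25-5 = 0.25; w = 5.25 - 0.5·(0.25) = 5.125
step 2: grad = 5.125-5 = 0.125; w = 5.125 - 0.5·(0.125) = 5.0625
step 3: grad = 5.0625-5 = 0.0625; w = 5.0625 - 0.5·(0.0625) = 5.03125

5.03125


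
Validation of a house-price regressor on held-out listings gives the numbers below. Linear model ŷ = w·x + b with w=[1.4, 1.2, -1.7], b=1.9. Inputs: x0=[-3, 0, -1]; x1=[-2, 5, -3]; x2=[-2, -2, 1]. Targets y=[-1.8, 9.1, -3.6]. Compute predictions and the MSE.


ŷ0 = (1.4)·(-3) + (1.2)·(0) + (-1.7)·(-1) + 1.9 = -0.6
ŷ1 = (1.4)·(-2) + (1.2)·(5) + (-1.7)·(-3) + 1.9 = 10.2
ŷ2 = (1.4)·(-2) + (1.2)·(-2) + (-1.7)·(1) + 1.9 = -5.0
errors² = [1.44, 1.21, 1.96]
MSE = 4.6100/3 = 1.5367

1.5367


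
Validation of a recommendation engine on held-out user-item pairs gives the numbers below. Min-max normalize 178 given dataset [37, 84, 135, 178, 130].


min=37, max=178
(178-37)/(178-37) = 141/141 = 1.0

1.0


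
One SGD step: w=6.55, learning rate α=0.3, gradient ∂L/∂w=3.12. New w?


w_new = w - α·∇
= 6.55 - 0.3·3.12
= 6.55 - 0.936
= 5.614

5.614


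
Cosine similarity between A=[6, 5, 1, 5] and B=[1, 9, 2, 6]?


A·B = 6·1 + 5·9 + 1·2 + 5·6 = 83
‖A‖ = √87 = 9.3274, ‖B‖ = √122 = 11.0454
cos = 83/(√87·√122) = 83/√10614 = 0.8056

0.8056


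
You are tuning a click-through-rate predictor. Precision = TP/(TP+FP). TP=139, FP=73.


Precision = TP/(TP+FP)
= 139/(139+73)
= 139/212 = 65.57%

65.57%


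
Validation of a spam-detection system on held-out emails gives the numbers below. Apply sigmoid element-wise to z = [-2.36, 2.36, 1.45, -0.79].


σ(-2.36) = 1/(1+e^2.36) = 0.0863
σ(2.36) = 1/(1+e^-2.36) = 0.9137
σ(1.45) = 1/(1+e^-1.45) = 0.81
σ(-0.79) = 1/(1+e^0.79) = 0.3122
result = [0.0863, 0.9137, 0.81, 0.3122]

[0.0863, 0.9137, 0.81, 0.3122]


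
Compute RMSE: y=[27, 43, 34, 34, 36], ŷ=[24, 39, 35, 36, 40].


MSE = 46/5 = 9.2
RMSE = √(46/5) = 3.0332

3.0332


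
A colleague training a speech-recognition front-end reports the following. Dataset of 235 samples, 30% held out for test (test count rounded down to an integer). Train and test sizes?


Test = ⌊235·30/100⌋ = 70
Train = 235 - 70 = 165

Train: 165, Test: 70


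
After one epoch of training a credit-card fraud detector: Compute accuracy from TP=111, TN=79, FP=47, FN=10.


Accuracy = (TP+TN)/(TP+TN+FP+FN)
= (111+79)/(247)
= 190/247 = 76.92%

76.92%


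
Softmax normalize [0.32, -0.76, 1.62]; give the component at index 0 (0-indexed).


Exponentials: e^0.32=1.3771, e^-0.76=0.4677, e^1.62=5.0531
Sum = 6.8979
Softmax = [0.1996, 0.0678, 0.7326]
p[0] = 1.3771/6.8979 = 0.1996

0.1996


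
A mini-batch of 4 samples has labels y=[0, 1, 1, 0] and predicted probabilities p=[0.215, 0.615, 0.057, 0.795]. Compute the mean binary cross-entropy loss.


L[0] = -ln(1-0.215) = -ln(0.785) = 0.2421
L[1] = -ln(0.615) = 0.4861
L[2] = -ln(0.057) = 2.8647
L[3] = -ln(1-0.795) = -ln(0.205) = 1.5847
mean = (0.2421 + 0.4861 + 2.8647 + 1.5847)/4 = 1.2944

1.2944


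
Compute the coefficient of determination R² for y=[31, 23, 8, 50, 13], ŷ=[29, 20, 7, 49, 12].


ȳ = 25
SS_res = Σ(y-ŷ)² = 16
SS_tot = Σ(y-ȳ)² = 1098
R² = 1 - SS_res/SS_tot = 1 - 0.0146 = 0.9854

0.9854


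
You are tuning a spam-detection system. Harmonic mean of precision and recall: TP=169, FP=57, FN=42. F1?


Precision = 169/226 = 0.7478
Recall = 169/211 = 0.8009
F1 = 2·P·R/(P+R) = 2·TP/(2·TP+FP+FN) = 338/(338+57+42) = 338/437 = 0.7735

0.7735


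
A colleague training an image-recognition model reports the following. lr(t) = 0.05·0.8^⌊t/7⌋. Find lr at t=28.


n_drops = ⌊28/7⌋ = 4
lr = 0.05·0.8^4 = 0.05·0.4096 = 0.02048

0.02048


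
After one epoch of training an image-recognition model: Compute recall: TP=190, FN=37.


Recall = TP/(TP+FN)
= 190/(190+37)
= 190/227 = 83.7%

83.7%


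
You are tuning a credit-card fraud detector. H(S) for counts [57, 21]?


Probabilities: [57/78, 21/78] ≈ [0.7308, 0.2692]
H = -((57/78)·log₂(57/78) + (21/78)·log₂(21/78))
  = 0.8404 bits

0.8404 bits


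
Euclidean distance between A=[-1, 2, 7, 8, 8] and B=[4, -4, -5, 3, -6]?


d = √((-1-4)² + (2+ 4)² + (7+ 5)² + (8-3)² + (8+ 6)²)
  = √(25 + 36 + 144 + 25 + 196)
  = √426 = 20.6398

20.6398


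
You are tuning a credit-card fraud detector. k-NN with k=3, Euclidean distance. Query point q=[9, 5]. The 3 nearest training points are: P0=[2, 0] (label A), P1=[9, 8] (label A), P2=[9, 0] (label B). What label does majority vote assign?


d(q,P0) = 8.6023  (label A)
d(q,P1) = 3.0  (label A)
d(q,P2) = 5.0  (label B)
Votes: A=2, B=1
Majority → A

A


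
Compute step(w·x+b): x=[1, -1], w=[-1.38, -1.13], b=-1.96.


z = (1)·(-1.38) + (-1)·(-1.13) - 1.96
  = -2.21
step(z) = 0 (z<0)

0


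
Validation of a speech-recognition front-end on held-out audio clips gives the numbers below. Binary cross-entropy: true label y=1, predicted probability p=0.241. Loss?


BCE = -[y·ln(p) + (1-y)·ln(1-p)]
= -1·ln(0.241) - 0
= -ln(0.241) = 1.423

1.423


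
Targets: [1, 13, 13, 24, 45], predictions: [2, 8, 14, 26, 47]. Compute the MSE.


Squared errors: (1-2)²=1, (13-8)²=25, (13-14)²=1, (24-26)²=4, (45-47)²=4
Sum = 35
MSE = 35/5 = 7

7


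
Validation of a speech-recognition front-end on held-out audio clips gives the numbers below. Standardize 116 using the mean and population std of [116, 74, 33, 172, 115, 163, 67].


μ = 105.7143, σ = 47.2976
z = (116 - 105.7143)/47.2976 = 0.2175

0.2175


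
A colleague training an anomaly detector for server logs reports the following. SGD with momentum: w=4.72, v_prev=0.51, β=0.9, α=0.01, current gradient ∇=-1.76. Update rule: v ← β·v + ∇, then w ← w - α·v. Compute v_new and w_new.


v_new = 0.9·0.51 - 1.76 = 0.459 - 1.76 = -1.301
w_new = 4.72 - 0.01·-1.301 = 4.72 + 0.01301 = 4.73301

v_new=-1.301, w_new=4.73301


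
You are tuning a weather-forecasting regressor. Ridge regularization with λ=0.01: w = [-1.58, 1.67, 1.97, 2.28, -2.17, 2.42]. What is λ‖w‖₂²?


‖w‖₂² = (-1.58)² + (1.67)² + (1.97)² + (2.28)² + (-2.17)² + (2.42)²
     = 2.4964 + 2.7889 + 3.8809 + 5.1984 + 4.7089 + 5.8564
     = 24.9299
λ·‖w‖₂² = 0.01·24.9299 = 0.249299

0.249299


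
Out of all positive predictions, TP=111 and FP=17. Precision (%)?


Precision = TP/(TP+FP)
= 111/(111+17)
= 111/128 = 86.72%

86.72%


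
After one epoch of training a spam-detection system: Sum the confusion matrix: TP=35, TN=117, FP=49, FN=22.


Total = TP + TN + FP + FN
= 35 + 117 + 49 + 22
= 223
(Predicted positive: 84, predicted negative: 139)

223


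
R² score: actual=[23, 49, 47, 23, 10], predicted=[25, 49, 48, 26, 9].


ȳ = 30.4
SS_res = Σ(y-ŷ)² = 15
SS_tot = Σ(y-ȳ)² = 1147.2
R² = 1 - SS_res/SS_tot = 1 - 0.0131 = 0.9869

0.9869


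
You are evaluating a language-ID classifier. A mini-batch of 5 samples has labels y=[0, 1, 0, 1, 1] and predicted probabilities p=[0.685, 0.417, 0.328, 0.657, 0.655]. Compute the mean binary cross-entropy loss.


L[0] = -ln(1-0.685) = -ln(0.315) = 1.1552
L[1] = -ln(0.417) = 0.8747
L[2] = -ln(1-0.328) = -ln(0.672) = 0.3975
L[3] = -ln(0.657) = 0.4201
L[4] = -ln(0.655) = 0.4231
mean = (1.1552 + 0.8747 + 0.3975 + 0.4201 + 0.4231)/5 = 0.6541

0.6541


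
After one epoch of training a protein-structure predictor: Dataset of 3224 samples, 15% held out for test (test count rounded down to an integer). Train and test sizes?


Test = ⌊3224·15/100⌋ = 483
Train = 3224 - 483 = 2741

Train: 2741, Test: 483


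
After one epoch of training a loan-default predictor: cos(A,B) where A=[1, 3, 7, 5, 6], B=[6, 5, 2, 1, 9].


A·B = 1·6 + 3·5 + 7·2 + 5·1 + 6·9 = 94
‖A‖ = √120 = 10.9545, ‖B‖ = √147 = 12.1244
cos = 94/(√120·√147) = 94/√17640 = 0.7077

0.7077


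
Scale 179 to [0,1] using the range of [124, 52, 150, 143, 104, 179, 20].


min=20, max=179
(179-20)/(179-20) = 159/159 = 1.0

1.0


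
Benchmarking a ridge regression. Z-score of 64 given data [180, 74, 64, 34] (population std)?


μ = 88, σ = 55.1181
z = (64 - 88)/55.1181 = -0.4354

-0.4354


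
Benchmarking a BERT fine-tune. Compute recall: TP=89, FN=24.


Recall = TP/(TP+FN)
= 89/(89+24)
= 89/113 = 78.76%

78.76%


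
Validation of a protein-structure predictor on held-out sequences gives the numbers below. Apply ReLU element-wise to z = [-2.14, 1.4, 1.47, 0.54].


ReLU(-2.14) = max(0, -2.14) = 0.0
ReLU(1.4) = max(0, 1.4) = 1.4
ReLU(1.47) = max(0, 1.47) = 1.47
ReLU(0.54) = max(0, 0.54) = 0.54
result = [0.0, 1.4, 1.47, 0.54]

[0.0, 1.4, 1.47, 0.54]


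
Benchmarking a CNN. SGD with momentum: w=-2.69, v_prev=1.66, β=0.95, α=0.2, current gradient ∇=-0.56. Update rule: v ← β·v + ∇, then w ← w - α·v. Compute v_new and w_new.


v_new = 0.95·1.66 - 0.56 = 1.577 - 0.56 = 1.017
w_new = -2.69 - 0.2·1.017 = -2.69 - 0.2034 = -2.8934

v_new=1.017, w_new=-2.8934


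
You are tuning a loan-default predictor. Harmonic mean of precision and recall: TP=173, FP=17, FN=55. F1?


Precision = 173/190 = 0.9105
Recall = 173/228 = 0.7588
F1 = 2·P·R/(P+R) = 2·TP/(2·TP+FP+FN) = 346/(346+17+55) = 346/418 = 0.8278

0.8278


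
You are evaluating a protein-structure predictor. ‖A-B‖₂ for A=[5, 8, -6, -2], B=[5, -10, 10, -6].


d = √((5-5)² + (8+ 10)² + (-6-10)² + (-2+ 6)²)
  = √(0 + 324 + 256 + 16)
  = √596 = 24.4131

24.4131


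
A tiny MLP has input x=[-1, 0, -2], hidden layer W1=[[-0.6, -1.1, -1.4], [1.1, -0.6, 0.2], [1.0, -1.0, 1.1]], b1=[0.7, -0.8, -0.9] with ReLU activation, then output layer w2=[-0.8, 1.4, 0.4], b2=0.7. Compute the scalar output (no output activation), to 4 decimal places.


z1[0] = (-0.6)·(-1) + (-1.1)·(0) + (-1.4)·(-2) + 0.7 = 4.1
z1[1] = (1.1)·(-1) + (-0.6)·(0) + (0.2)·(-2) - 0.8 = -2.3
z1[2] = (1.0)·(-1) + (-1.0)·(0) + (1.1)·(-2) - 0.9 = -4.1
h = ReLU(z1) = [4.1, 0.0, 0.0]
output = (-0.8)·(4.1) + (1.4)·(0.0) + (0.4)·(0.0) + 0.7 = -2.58

-2.58


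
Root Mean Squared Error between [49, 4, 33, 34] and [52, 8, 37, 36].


MSE = 45/4 = 11.25
RMSE = √(45/4) = 3.3541

3.3541


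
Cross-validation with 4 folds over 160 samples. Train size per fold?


Fold size = 160/4 = 40
Training per fold = 160 - 40 = 120

120


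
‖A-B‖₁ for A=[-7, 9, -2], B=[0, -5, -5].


d = |-7-0| + |9+ 5| + |-2+ 5|
  = 7 + 14 + 3
  = 24

24


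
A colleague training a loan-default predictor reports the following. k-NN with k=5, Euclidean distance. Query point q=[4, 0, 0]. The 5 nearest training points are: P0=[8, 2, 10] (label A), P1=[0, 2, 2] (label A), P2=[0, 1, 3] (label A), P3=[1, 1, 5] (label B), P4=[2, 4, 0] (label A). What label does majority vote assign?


d(q,P0) = 10.9545  (label A)
d(q,P1) = 4.899  (label A)
d(q,P2) = 5.099  (label A)
d(q,P3) = 5.9161  (label B)
d(q,P4) = 4.4721  (label A)
Votes: A=4, B=1
Majority → A

A


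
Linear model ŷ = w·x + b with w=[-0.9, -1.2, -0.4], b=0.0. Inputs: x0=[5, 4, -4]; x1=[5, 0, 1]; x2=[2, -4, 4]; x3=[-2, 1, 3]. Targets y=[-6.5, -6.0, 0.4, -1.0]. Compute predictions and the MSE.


ŷ0 = (-0.9)·(5) + (-1.2)·(4) + (-0.4)·(-4) + 0.0 = -7.7
ŷ1 = (-0.9)·(5) + (-1.2)·(0) + (-0.4)·(1) + 0.0 = -4.9
ŷ2 = (-0.9)·(2) + (-1.2)·(-4) + (-0.4)·(4) + 0.0 = 1.4
ŷ3 = (-0.9)·(-2) + (-1.2)·(1) + (-0.4)·(3) + 0.0 = -0.6
errors² = [1.44, 1.21, 1.0, 0.16]
MSE = 3.8100/4 = 0.9525

0.9525


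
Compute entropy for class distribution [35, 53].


Probabilities: [35/88, 53/88] ≈ [0.3977, 0.6023]
H = -((35/88)·log₂(35/88) + (53/88)·log₂(53/88))
  = 0.9696 bits

0.9696 bits


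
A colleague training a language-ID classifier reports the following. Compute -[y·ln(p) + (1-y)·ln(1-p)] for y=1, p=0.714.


BCE = -[y·ln(p) + (1-y)·ln(1-p)]
= -1·ln(0.714) - 0
= -ln(0.714) = 0.3369

0.3369


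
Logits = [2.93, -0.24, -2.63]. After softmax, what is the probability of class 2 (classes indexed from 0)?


Exponentials: e^2.93=18.7276, e^-0.24=0.7866, e^-2.63=0.0721
Sum = 19.5863
Softmax = [0.9562, 0.0402, 0.0037]
p[2] = 0.0721/19.5863 = 0.0037

0.0037


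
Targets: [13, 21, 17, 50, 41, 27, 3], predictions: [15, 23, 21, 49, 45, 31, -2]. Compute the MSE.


Squared errors: (13-15)²=4, (21-23)²=4, (17-21)²=16, (50-49)²=1, (41-45)²=16, (27-31)²=16, (3+ 2)²=25
Sum = 82
MSE = 82/7 = 82/7

82/7


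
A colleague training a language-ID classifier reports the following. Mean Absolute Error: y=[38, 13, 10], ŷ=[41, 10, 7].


Absolute errors: |38-41|=3, |13-10|=3, |10-7|=3
Sum = 9
MAE = 9/3 = 3

3


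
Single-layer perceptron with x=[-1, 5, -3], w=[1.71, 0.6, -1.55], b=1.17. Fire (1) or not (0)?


z = (-1)·(1.71) + (5)·(0.6) + (-3)·(-1.55) + 1.17
  = 7.11
step(z) = 1 (z≥0)

1
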